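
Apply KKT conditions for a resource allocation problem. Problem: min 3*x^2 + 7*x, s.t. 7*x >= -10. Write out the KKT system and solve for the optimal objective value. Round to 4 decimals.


Step 1: Try lambda = 0 (constraint inactive).
Stationarity: 2*3*x + 7 = 0
x* = -7/(2*3) = -7/6 = -1.1667 (rounded; the exact value -7/6 is used below)
Check constraint: 7*-1.1667 = -8.1669 >= -10 -- satisfied.
Step 2: Compute optimal value.
f(x*) = 3*(-7/6)^2 + 7*(-7/6) = -4.0833


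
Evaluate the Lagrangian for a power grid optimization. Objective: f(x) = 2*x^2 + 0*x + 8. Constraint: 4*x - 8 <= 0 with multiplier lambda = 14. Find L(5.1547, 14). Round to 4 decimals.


Step 1: Evaluate f(x).
f(5.1547) = 2*5.1547^2 + 0*5.1547 + 8 = 61.1419
Step 2: Evaluate g(x).
g(5.1547) = 4*5.1547 - 8 = 12.6188
Step 3: Compute Lagrangian.
L = 61.1419 + 14*12.6188 = 237.8051


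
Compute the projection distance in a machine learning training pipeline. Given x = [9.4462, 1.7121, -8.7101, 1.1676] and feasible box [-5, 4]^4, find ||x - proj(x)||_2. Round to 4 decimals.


Project each component onto [-5, 4].
clip(9.4462) = 4.0, clip(1.7121) = 1.7121, clip(-8.7101) = -5.0, clip(1.1676) = 1.1676
Projection = [4.0, 1.7121, -5.0, 1.1676]
Squared diffs: [29.6611, 0.0, 13.7648, 0.0]
Distance = sqrt(43.4259) = 6.5898


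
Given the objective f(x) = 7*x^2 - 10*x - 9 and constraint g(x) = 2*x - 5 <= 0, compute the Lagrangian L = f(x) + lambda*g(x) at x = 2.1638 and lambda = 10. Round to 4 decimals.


Step 1: Evaluate f(x).
f(2.1638) = 7*2.1638^2 - 10*2.1638 - 9 = 2.1362
Step 2: Evaluate g(x).
g(2.1638) = 2*2.1638 - 5 = -0.6724
Step 3: Compute Lagrangian.
L = 2.1362 + 10*-0.6724 = -4.5878


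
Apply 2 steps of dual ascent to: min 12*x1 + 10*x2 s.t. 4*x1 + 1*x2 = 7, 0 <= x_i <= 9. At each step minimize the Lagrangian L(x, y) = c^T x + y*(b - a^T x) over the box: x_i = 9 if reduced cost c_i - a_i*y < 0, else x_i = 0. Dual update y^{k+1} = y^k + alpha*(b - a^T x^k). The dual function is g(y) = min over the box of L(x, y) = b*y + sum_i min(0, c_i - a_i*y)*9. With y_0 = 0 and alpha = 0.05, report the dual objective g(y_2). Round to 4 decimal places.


Dual ascent for LP: min 12*x1 + 10*x2, 4*x1 + 1*x2 = 7, 0 <= x_i <= 9
Step 1: y^k = 0.0, reduced costs: (12.0, 10.0)
  x^k = (0.0, 0.0), subgradient = b - a^T x = 7.0
  y^{k+1} = 0.0 + 0.05*7.0 = 0.35
Step 2: y^k = 0.35, reduced costs: (10.6, 9.65)
  x^k = (0.0, 0.0), subgradient = b - a^T x = 7.0
  y^{k+1} = 0.35 + 0.05*7.0 = 0.7
Dual objective at y_2 = 0.7: reduced costs (9.2, 9.3), box minimizer x = (0.0, 0.0)
g(y_2) = b*y + (c1 - a1*y)*x1 + (c2 - a2*y)*x2 = 7*0.7 + 9.2*0.0 + 9.3*0.0 = 4.9 + 0.0 + 0.0 = 4.9


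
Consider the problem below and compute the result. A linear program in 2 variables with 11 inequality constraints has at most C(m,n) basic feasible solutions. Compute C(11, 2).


Each vertex corresponds to some choice of n active constraints out of m, so the number of vertices is at most C(m, n) = m! / (n!(m-n)!).
m = 11, n = 2
Numerator: 11 * 10
Denominator: 2! = 2
C(11, 2) = 55


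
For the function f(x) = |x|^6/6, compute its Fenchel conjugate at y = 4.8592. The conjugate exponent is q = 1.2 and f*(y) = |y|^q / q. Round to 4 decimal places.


The conjugate exponent q satisfies 1/p + 1/q = 1.
p = 6, so q = 6/(6 - 1) = 1.2
|y|^q = 4.8592^1.2 = 6.6662
f*(4.8592) = 6.6662 / 1.2 = 5.5552


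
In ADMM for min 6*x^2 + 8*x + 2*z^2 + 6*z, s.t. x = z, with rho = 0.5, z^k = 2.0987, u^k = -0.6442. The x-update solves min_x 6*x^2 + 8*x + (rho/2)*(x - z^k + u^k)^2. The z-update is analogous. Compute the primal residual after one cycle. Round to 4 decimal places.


ADMM iteration with rho = 0.5, z^k = 2.0987, u^k = -0.6442
Step 1: x-update.
Minimize 6*x^2 + 8*x + (0.5/2)*(x - 2.0987 - 0.6442)^2
FOC: (2*6 + 0.5)*x = -8 + 0.5*(2.0987 + 0.6442)
x^{k+1} = -0.5303
Step 2: z-update.
Minimize 2*z^2 + 6*z + (0.5/2)*(-0.5303 - z - 0.6442)^2
FOC: (2*2 + 0.5)*z = -6 + 0.5*(-0.5303 - 0.6442)
z^{k+1} = -1.4638
Step 3: u-update.
u^{k+1} = -0.6442 - 0.5303 + 1.4638 = 0.2893
Step 4: Primal residual = |-0.5303 + 1.4638| = 0.9335


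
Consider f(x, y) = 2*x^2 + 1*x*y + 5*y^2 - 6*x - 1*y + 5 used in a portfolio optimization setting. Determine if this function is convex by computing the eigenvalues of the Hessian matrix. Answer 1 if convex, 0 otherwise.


The Hessian of f(x,y) = 2*x^2 + 1*x*y + 5*y^2 - 6*x - 1*y + 5 is:
H = [[4, 1], [1, 10]]
Trace = 4 + 10 = 14
Determinant = 4*10 - (1)^2 = 39
Discriminant = (14)^2 - 4*39 = 40.0
Eigenvalues: lambda_1 = 3.8377, lambda_2 = 10.1623
The function is convex.

1


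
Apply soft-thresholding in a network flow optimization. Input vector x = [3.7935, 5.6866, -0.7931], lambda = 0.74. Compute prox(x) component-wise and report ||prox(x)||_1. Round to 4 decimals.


Soft-thresholding with lambda = 0.74:
prox(3.7935) = sign(3.7935)*max(|3.7935| - 0.74, 0) = 3.0535
prox(5.6866) = sign(5.6866)*max(|5.6866| - 0.74, 0) = 4.9466
prox(-0.7931) = sign(-0.7931)*max(|-0.7931| - 0.74, 0) = -0.0531
prox(x) = [3.0535, 4.9466, -0.0531]
||prox(x)||_1 = 3.0535 + 4.9466 + 0.0531 = 8.0532


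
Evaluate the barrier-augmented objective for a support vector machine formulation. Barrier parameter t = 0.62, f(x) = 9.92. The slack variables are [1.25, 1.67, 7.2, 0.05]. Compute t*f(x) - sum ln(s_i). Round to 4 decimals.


Step 1: Compute log-barrier.
ln values: [0.2231, 0.5128, 1.9741, -2.9957]
phi = -(0.2231 + 0.5128 + 1.9741 - 2.9957) = 0.2857
Step 2: Compute augmented objective.
t*f(x) = 0.62*9.92 = 6.1504
Total = 6.1504 + 0.2857 = 6.4361


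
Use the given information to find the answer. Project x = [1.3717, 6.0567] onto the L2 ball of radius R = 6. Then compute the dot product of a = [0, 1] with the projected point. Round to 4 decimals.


Step 1: Compute ||x|| (intermediates to 6 decimals).
||x|| = sqrt(1.3717^2 + 6.0567^2) = 6.210087
Step 2: Project.
Since ||x|| > R, scale = R/||x|| = 6/6.210087 = 0.96617, proj(x) = scale * x
proj(x) = [1.325295, 5.851802]
Step 3: Dot product.
a^T * proj(x) = 0*1.325295 + 1*5.851802 = 5.8518


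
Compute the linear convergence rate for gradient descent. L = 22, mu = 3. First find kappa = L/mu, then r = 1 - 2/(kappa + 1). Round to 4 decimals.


Step 1: Compute the condition number.
kappa = L/mu = 22/3 = 7.3333
Step 2: Compute the convergence rate.
r = 1 - 2/(kappa + 1) = 1 - 2*mu/(L + mu) = (L - mu)/(L + mu) = 19/25 = 0.76


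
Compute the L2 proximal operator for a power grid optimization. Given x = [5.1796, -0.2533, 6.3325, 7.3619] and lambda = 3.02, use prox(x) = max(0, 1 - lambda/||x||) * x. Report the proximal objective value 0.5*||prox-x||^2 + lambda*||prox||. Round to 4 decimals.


Step 1: Compute ||x||.
||x|| = 11.0087
Step 2: Compute scaling factor.
scale = max(0, 1 - 3.02/11.0087) = 0.7257
Step 3: prox(x) = [3.7587, -0.1838, 4.5953, 5.3423]
||prox(x)|| = 7.9887
Step 4: Proximal objective.
0.5*||prox-x||^2 = 4.5602
lambda*||prox|| = 24.1259
Total = 28.6859


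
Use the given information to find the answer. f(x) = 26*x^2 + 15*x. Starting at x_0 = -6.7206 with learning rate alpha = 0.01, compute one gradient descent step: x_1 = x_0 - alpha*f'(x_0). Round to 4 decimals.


We compute the gradient at x_0 and apply the update.
f'(x) = 52*x + 15
f'(-6.7206) = 52*-6.7206 + 15 = -334.4712
x_1 = -6.7206 - 0.01*-334.4712 = -3.3759


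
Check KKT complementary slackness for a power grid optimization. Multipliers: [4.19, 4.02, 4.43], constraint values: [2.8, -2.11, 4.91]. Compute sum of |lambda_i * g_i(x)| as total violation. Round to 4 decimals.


KKT complementary slackness check:
lambda_1 * g_1 = 4.19 * 2.8 = 11.732
lambda_2 * g_2 = 4.02 * -2.11 = -8.4822
lambda_3 * g_3 = 4.43 * 4.91 = 21.7513
Total violation = 11.732 + 8.4822 + 21.7513 = 41.9655


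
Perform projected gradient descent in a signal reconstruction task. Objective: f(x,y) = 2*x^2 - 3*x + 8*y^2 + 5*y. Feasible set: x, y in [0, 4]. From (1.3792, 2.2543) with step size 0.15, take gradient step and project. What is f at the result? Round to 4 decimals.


Step 1: Compute gradient at (1.3792, 2.2543).
grad_x = 2*2*1.3792 - 3 = 2.5168
grad_y = 2*8*2.2543 + 5 = 41.0688
Step 2: Gradient step.
x_raw = 1.3792 - 0.15*2.5168 = 1.0017
y_raw = 2.2543 - 0.15*41.0688 = -3.906
Step 3: Project onto [0, 4].
x_proj = clip(1.0017) = 1.0017
y_proj = clip(-3.906) = 0.0
Step 4: Evaluate f.
f(1.0017, 0.0) = -0.9983


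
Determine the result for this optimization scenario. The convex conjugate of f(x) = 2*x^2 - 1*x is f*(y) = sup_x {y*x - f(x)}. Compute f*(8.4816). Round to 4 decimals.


f*(y) = sup_x {y*x - a*x^2 - b*x} = sup_x {(y-b)*x - a*x^2}
FOC: (y - b) - 2a*x = 0 => x* = (y - b)/(2a)
x* = (8.4816 + 1)/(2*2) = 2.3704
f*(8.4816) = (y-b)^2/(4a) = (8.4816 + 1)^2/(4*2)
= 89.9007/8 = 11.2376


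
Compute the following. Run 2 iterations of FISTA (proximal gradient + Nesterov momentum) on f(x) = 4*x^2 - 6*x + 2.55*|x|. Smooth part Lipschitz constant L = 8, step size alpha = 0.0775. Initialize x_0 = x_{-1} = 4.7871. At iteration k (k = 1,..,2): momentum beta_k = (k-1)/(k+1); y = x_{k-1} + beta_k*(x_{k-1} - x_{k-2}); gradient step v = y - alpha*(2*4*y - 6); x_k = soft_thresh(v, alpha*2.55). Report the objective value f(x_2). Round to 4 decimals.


FISTA on f(x) = 4*x^2 - 6*x + 2.55*|x|
L = 8, alpha = 0.0775
Iteration 1: beta = 0.0, y = 4.7871 + 0.0*(4.7871 - 4.7871) = 4.7871
  grad(y) = 32.2968, v = y - alpha*grad = 2.2841
  prox(v) = soft_thresh(2.2841, 0.1976) = 2.0865
Iteration 2: beta = 0.3333, y = 2.0865 + 0.3333*(2.0865 - 4.7871) = 1.1863
  grad(y) = 3.4901, v = y - alpha*grad = 0.9158
  prox(v) = soft_thresh(0.9158, 0.1976) = 0.7182
f(x_2) = 4*0.7182^2 - 6*0.7182 + 2.55*|0.7182| = -0.4146


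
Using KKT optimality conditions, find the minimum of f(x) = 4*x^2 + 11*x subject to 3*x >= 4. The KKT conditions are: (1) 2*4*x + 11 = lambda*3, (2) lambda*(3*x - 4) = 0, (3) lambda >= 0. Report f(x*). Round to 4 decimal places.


Step 1: Try lambda = 0 (constraint inactive).
x_unc = -11/(2*4) = -1.375
Check: 3*-1.375 = -4.125 < 4 -- violated!
Step 2: Constraint must be active: 3*x = 4
x* = 4/3 = 1.3333 (rounded; the exact value 4/3 is used below)
lambda = (2*4*(4/3) + 11)/3 = 7.2222
Step 3: Compute optimal value.
f(x*) = 4*(4/3)^2 + 11*(4/3) = 21.7778


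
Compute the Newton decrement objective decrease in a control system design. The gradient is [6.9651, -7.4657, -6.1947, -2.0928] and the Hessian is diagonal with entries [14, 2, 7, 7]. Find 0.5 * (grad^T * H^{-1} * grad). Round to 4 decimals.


Step 1: H is diagonal, so H^(-1) * g = [0.4975, -3.7329, -0.885, -0.299].
Step 2: g^T H^(-1) g = sum_i g_i^2 / H_ii
  = (6.9651)^2/14 + (-7.4657)^2/2 + (-6.1947)^2/7 + (-2.0928)^2/7
  = 3.4652 + 27.8683 + 5.482 + 0.6257 = 37.4413
Step 3: Objective decrease = 0.5 * g^T H^(-1) g = 18.7206


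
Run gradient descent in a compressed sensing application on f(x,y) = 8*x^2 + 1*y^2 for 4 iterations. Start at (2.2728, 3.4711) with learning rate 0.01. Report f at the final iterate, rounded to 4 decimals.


Gradient descent on f(x,y) = 8*x^2 + 1*y^2.
Starting point: (2.2728, 3.4711), alpha = 0.01
Step 1: grad_x = 2*8*2.2728 = 36.3648, grad_y = 2*1*3.4711 = 6.9422
  x_1 = 2.2728 - 0.01*36.3648 = 1.9092
  y_1 = 3.4711 - 0.01*6.9422 = 3.4017
Step 2: grad_x = 2*8*1.9092 = 30.5464, grad_y = 2*1*3.4017 = 6.8034
  x_2 = 1.9092 - 0.01*30.5464 = 1.6037
  y_2 = 3.4017 - 0.01*6.8034 = 3.3336
Step 3: grad_x = 2*8*1.6037 = 25.659, grad_y = 2*1*3.3336 = 6.6673
  x_3 = 1.6037 - 0.01*25.659 = 1.3471
  y_3 = 3.3336 - 0.01*6.6673 = 3.267
Step 4: grad_x = 2*8*1.3471 = 21.5536, grad_y = 2*1*3.267 = 6.5339
  x_4 = 1.3471 - 0.01*21.5536 = 1.1316
  y_4 = 3.267 - 0.01*6.5339 = 3.2016
f(1.1316, 3.2016) = 8*1.1316^2 + 1*3.2016^2 = 20.4939


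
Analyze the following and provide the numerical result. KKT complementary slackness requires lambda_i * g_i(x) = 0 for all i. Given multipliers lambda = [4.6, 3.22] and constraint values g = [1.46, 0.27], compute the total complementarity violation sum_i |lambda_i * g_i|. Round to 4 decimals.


KKT complementary slackness check:
lambda_1 * g_1 = 4.6 * 1.46 = 6.716
lambda_2 * g_2 = 3.22 * 0.27 = 0.8694
Total violation = 6.716 + 0.8694 = 7.5854


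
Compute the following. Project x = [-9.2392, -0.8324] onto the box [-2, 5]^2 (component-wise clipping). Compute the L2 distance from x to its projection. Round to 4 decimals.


Project each component onto [-2, 5].
clip(-9.2392) = -2.0, clip(-0.8324) = -0.8324
Projection = [-2.0, -0.8324]
Squared diffs: [52.406, 0.0]
Distance = sqrt(52.406) = 7.2392


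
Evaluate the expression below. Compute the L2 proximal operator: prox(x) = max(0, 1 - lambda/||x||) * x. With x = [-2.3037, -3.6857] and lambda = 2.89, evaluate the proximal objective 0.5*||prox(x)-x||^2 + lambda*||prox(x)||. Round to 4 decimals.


Step 1: Compute ||x||.
||x|| = 4.3464
Step 2: Compute scaling factor.
scale = max(0, 1 - 2.89/4.3464) = 0.3351
Step 3: prox(x) = [-0.7719, -1.235]
||prox(x)|| = 1.4564
Step 4: Proximal objective.
0.5*||prox-x||^2 = 4.1761
lambda*||prox|| = 4.209
Total = 8.3851


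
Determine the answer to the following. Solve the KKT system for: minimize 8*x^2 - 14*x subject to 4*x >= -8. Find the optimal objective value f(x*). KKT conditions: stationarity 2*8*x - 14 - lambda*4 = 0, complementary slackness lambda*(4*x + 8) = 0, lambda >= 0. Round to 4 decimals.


Step 1: Try lambda = 0 (constraint inactive).
Stationarity: 2*8*x - 14 = 0
x* = 14/(2*8) = 0.875
Check constraint: 4*0.875 = 3.5 >= -8 -- satisfied.
Step 2: Compute optimal value.
f(x*) = 8*0.875^2 - 14*0.875 = -6.125


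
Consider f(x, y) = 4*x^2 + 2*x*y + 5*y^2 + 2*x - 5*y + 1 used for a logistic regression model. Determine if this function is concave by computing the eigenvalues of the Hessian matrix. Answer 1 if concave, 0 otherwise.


The Hessian of f(x,y) = 4*x^2 + 2*x*y + 5*y^2 + 2*x - 5*y + 1 is:
H = [[8, 2], [2, 10]]
Trace = 8 + 10 = 18
Determinant = 8*10 - (2)^2 = 76
Discriminant = (18)^2 - 4*76 = 20.0
Eigenvalues: lambda_1 = 6.7639, lambda_2 = 11.2361
The function is not concave.

0


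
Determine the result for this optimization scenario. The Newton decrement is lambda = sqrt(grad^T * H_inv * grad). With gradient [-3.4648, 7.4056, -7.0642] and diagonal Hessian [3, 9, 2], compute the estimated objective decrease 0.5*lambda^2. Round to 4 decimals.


Step 1: H is diagonal, so H^(-1) * g = [-1.1549, 0.8228, -3.5321].
Step 2: g^T H^(-1) g = sum_i g_i^2 / H_ii
  = (-3.4648)^2/3 + (7.4056)^2/9 + (-7.0642)^2/2
  = 4.0016 + 6.0937 + 24.9515 = 35.0467
Step 3: Objective decrease = 0.5 * g^T H^(-1) g = 17.5234


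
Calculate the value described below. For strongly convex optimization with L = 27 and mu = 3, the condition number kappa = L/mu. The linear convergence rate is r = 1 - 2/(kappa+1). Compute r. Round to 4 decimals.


Step 1: Compute the condition number.
kappa = L/mu = 27/3 = 9.0
Step 2: Compute the convergence rate.
r = 1 - 2/(kappa + 1) = 1 - 2*mu/(L + mu) = (L - mu)/(L + mu) = 24/30 = 0.8


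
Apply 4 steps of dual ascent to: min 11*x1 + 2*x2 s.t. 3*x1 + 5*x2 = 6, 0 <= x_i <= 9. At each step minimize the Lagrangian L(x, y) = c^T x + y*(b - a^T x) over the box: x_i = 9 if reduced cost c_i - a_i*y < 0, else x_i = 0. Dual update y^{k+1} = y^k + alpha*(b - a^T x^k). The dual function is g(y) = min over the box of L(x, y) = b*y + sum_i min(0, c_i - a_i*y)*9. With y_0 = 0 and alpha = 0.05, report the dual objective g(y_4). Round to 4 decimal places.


Dual ascent for LP: min 11*x1 + 2*x2, 3*x1 + 5*x2 = 6, 0 <= x_i <= 9
Step 1: y^k = 0.0, reduced costs: (11.0, 2.0)
  x^k = (0.0, 0.0), subgradient = b - a^T x = 6.0
  y^{k+1} = 0.0 + 0.05*6.0 = 0.3
Step 2: y^k = 0.3, reduced costs: (10.1, 0.5)
  x^k = (0.0, 0.0), subgradient = b - a^T x = 6.0
  y^{k+1} = 0.3 + 0.05*6.0 = 0.6
Step 3: y^k = 0.6, reduced costs: (9.2, -1.0)
  x^k = (0.0, 9.0), subgradient = b - a^T x = -39.0
  y^{k+1} = 0.6 + 0.05*-39.0 = -1.35
Step 4: y^k = -1.35, reduced costs: (15.05, 8.75)
  x^k = (0.0, 0.0), subgradient = b - a^T x = 6.0
  y^{k+1} = -1.35 + 0.05*6.0 = -1.05
Dual objective at y_4 = -1.05: reduced costs (14.15, 7.25), box minimizer x = (0.0, 0.0)
g(y_4) = b*y + (c1 - a1*y)*x1 + (c2 - a2*y)*x2 = 6*(-1.05) + 14.15*0.0 + 7.25*0.0 = -6.3 + 0.0 + 0.0 = -6.3


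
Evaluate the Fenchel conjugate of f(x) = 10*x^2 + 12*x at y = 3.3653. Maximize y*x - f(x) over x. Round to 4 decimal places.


f*(y) = sup_x {y*x - a*x^2 - b*x} = sup_x {(y-b)*x - a*x^2}
FOC: (y - b) - 2a*x = 0 => x* = (y - b)/(2a)
x* = (3.3653 - 12)/(2*10) = -0.4317
f*(3.3653) = (y-b)^2/(4a) = (3.3653 - 12)^2/(4*10)
= 74.558/40 = 1.864


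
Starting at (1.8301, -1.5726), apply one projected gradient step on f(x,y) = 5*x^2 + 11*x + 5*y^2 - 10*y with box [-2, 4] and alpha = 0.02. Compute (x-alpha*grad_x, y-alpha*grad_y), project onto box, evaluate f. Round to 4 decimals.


Step 1: Compute gradient at (1.8301, -1.5726).
grad_x = 2*5*1.8301 + 11 = 29.301
grad_y = 2*5*-1.5726 - 10 = -25.726
Step 2: Gradient step.
x_raw = 1.8301 - 0.02*29.301 = 1.2441
y_raw = -1.5726 - 0.02*-25.726 = -1.0581
Step 3: Project onto [-2, 4].
x_proj = clip(1.2441) = 1.2441
y_proj = clip(-1.0581) = -1.0581
Step 4: Evaluate f.
f(1.2441, -1.0581) = 37.602


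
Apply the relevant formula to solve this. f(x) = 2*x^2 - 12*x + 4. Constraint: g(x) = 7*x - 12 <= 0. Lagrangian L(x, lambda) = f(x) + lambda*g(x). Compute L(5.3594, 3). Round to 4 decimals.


Step 1: Evaluate f(x).
f(5.3594) = 2*5.3594^2 - 12*5.3594 + 4 = -2.8665
Step 2: Evaluate g(x).
g(5.3594) = 7*5.3594 - 12 = 25.5158
Step 3: Compute Lagrangian.
L = -2.8665 + 3*25.5158 = 73.6809


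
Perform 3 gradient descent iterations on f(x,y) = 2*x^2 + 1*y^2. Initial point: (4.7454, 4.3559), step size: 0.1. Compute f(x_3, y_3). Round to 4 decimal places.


Gradient descent on f(x,y) = 2*x^2 + 1*y^2.
Starting point: (4.7454, 4.3559), alpha = 0.1
Step 1: grad_x = 2*2*4.7454 = 18.9816, grad_y = 2*1*4.3559 = 8.7118
  x_1 = 4.7454 - 0.1*18.9816 = 2.8472
  y_1 = 4.3559 - 0.1*8.7118 = 3.4847
Step 2: grad_x = 2*2*2.8472 = 11.389, grad_y = 2*1*3.4847 = 6.9694
  x_2 = 2.8472 - 0.1*11.389 = 1.7083
  y_2 = 3.4847 - 0.1*6.9694 = 2.7878
Step 3: grad_x = 2*2*1.7083 = 6.8334, grad_y = 2*1*2.7878 = 5.5756
  x_3 = 1.7083 - 0.1*6.8334 = 1.025
  y_3 = 2.7878 - 0.1*5.5756 = 2.2302
f(1.025, 2.2302) = 2*1.025^2 + 1*2.2302^2 = 7.0752


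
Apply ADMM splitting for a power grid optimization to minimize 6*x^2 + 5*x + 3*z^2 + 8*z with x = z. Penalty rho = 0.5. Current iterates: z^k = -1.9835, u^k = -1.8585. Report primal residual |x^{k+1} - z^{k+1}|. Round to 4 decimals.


ADMM iteration with rho = 0.5, z^k = -1.9835, u^k = -1.8585
Step 1: x-update.
Minimize 6*x^2 + 5*x + (0.5/2)*(x + 1.9835 - 1.8585)^2
FOC: (2*6 + 0.5)*x = -5 + 0.5*(-1.9835 + 1.8585)
x^{k+1} = -0.405
Step 2: z-update.
Minimize 3*z^2 + 8*z + (0.5/2)*(-0.405 - z - 1.8585)^2
FOC: (2*3 + 0.5)*z = -8 + 0.5*(-0.405 - 1.8585)
z^{k+1} = -1.4049
Step 3: u-update.
u^{k+1} = -1.8585 - 0.405 + 1.4049 = -0.8586
Step 4: Primal residual = |-0.405 + 1.4049| = 0.9999


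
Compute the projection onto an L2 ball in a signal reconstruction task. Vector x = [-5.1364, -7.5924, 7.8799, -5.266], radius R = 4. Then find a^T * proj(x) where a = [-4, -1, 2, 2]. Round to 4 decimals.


Step 1: Compute ||x|| (intermediates to 6 decimals).
||x|| = sqrt((-5.1364)^2 + (-7.5924)^2 + 7.8799^2 + (-5.266)^2) = 13.185246
Step 2: Project.
Since ||x|| > R, scale = R/||x|| = 4/13.185246 = 0.303369, proj(x) = scale * x
proj(x) = [-1.558225, -2.303299, 2.390517, -1.597541]
Step 3: Dot product.
a^T * proj(x) = -4*(-1.558225) - 1*(-2.303299) + 2*2.390517 + 2*(-1.597541) = 10.1222


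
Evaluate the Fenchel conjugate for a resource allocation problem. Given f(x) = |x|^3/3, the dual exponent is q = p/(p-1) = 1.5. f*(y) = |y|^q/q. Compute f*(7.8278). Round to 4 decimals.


The conjugate exponent q satisfies 1/p + 1/q = 1.
p = 3, so q = 3/(3 - 1) = 1.5
|y|^q = 7.8278^1.5 = 21.9008
f*(7.8278) = 21.9008 / 1.5 = 14.6005


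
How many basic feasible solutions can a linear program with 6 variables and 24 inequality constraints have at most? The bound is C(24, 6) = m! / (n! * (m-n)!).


Each vertex corresponds to some choice of n active constraints out of m, so the number of vertices is at most C(m, n) = m! / (n!(m-n)!).
m = 24, n = 6
Numerator: 24 * 23 * 22 * 21 * 20 * 19
Denominator: 6! = 720
C(24, 6) = 134596


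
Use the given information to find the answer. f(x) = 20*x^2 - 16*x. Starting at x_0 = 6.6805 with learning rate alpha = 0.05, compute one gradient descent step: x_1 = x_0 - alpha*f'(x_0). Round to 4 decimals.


We compute the gradient at x_0 and apply the update.
f'(x) = 40*x - 16
f'(6.6805) = 40*6.6805 - 16 = 251.22
x_1 = 6.6805 - 0.05*251.22 = -5.8805


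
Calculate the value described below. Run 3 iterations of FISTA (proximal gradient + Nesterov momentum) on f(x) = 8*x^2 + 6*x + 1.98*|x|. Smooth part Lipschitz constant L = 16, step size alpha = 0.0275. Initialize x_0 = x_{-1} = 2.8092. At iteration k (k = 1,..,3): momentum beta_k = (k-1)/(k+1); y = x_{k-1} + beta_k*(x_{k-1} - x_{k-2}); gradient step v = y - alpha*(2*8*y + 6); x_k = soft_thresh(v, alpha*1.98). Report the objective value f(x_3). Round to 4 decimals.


FISTA on f(x) = 8*x^2 + 6*x + 1.98*|x|
L = 16, alpha = 0.0275
Iteration 1: beta = 0.0, y = 2.8092 + 0.0*(2.8092 - 2.8092) = 2.8092
  grad(y) = 50.9472, v = y - alpha*grad = 1.4082
  prox(v) = soft_thresh(1.4082, 0.0545) = 1.3537
Iteration 2: beta = 0.3333, y = 1.3537 + 0.3333*(1.3537 - 2.8092) = 0.8685
  grad(y) = 19.8966, v = y - alpha*grad = 0.3214
  prox(v) = soft_thresh(0.3214, 0.0545) = 0.2669
Iteration 3: beta = 0.5, y = 0.2669 + 0.5*(0.2669 - 1.3537) = -0.2765
  grad(y) = 1.5767, v = y - alpha*grad = -0.3198
  prox(v) = soft_thresh(-0.3198, 0.0545) = -0.2654
f(x_3) = 8*(-0.2654)^2 + 6*(-0.2654) + 1.98*|-0.2654| = -0.5034


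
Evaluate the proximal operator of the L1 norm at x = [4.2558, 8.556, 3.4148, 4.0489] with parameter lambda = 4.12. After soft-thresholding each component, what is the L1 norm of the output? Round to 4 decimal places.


Soft-thresholding with lambda = 4.12:
prox(4.2558) = sign(4.2558)*max(|4.2558| - 4.12, 0) = 0.1358
prox(8.556) = sign(8.556)*max(|8.556| - 4.12, 0) = 4.436
prox(3.4148) = sign(3.4148)*max(|3.4148| - 4.12, 0) = 0.0
prox(4.0489) = sign(4.0489)*max(|4.0489| - 4.12, 0) = 0.0
prox(x) = [0.1358, 4.436, 0.0, 0.0]
||prox(x)||_1 = 0.1358 + 4.436 + 0.0 + 0.0 = 4.5718


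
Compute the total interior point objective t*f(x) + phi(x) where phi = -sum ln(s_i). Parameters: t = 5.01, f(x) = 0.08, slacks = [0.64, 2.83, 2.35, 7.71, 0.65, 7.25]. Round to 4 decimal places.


Step 1: Compute log-barrier.
ln values: [-0.4463, 1.0403, 0.8544, 2.0425, -0.4308, 1.981]
phi = -(-0.4463 + 1.0403 + 0.8544 + 2.0425 - 0.4308 + 1.981) = -5.0411
Step 2: Compute augmented objective.
t*f(x) = 5.01*0.08 = 0.4008
Total = 0.4008 - 5.0411 = -4.6403


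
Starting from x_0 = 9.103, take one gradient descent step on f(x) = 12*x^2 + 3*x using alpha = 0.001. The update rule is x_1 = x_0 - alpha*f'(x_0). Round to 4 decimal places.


We compute the gradient at x_0 and apply the update.
f'(x) = 24*x + 3
f'(9.103) = 24*9.103 + 3 = 221.472
x_1 = 9.103 - 0.001*221.472 = 8.8815


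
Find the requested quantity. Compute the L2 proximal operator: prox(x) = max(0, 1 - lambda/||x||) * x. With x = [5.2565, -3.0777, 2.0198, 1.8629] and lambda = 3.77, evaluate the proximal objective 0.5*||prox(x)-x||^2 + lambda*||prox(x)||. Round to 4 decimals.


Step 1: Compute ||x||.
||x|| = 6.6823
Step 2: Compute scaling factor.
scale = max(0, 1 - 3.77/6.6823) = 0.4358
Step 3: prox(x) = [2.2909, -1.3413, 0.8803, 0.8119]
||prox(x)|| = 2.9123
Step 4: Proximal objective.
0.5*||prox-x||^2 = 7.1065
lambda*||prox|| = 10.9794
Total = 18.0858


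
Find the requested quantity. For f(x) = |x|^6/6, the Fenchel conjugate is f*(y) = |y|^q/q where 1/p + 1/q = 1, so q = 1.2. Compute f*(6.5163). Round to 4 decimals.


The conjugate exponent q satisfies 1/p + 1/q = 1.
p = 6, so q = 6/(6 - 1) = 1.2
|y|^q = 6.5163^1.2 = 9.4798
f*(6.5163) = 9.4798 / 1.2 = 7.8999


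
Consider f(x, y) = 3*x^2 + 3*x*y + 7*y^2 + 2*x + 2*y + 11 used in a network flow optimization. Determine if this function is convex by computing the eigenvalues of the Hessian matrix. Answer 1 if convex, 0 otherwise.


The Hessian of f(x,y) = 3*x^2 + 3*x*y + 7*y^2 + 2*x + 2*y + 11 is:
H = [[6, 3], [3, 14]]
Trace = 6 + 14 = 20
Determinant = 6*14 - (3)^2 = 75
Discriminant = (20)^2 - 4*75 = 100.0
Eigenvalues: lambda_1 = 5.0, lambda_2 = 15.0
The function is convex.

1


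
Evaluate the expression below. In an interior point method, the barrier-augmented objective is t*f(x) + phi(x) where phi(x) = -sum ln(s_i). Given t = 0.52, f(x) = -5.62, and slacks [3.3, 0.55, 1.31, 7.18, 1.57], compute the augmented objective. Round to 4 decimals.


Step 1: Compute log-barrier.
ln values: [1.1939, -0.5978, 0.27, 1.9713, 0.4511]
phi = -(1.1939 - 0.5978 + 0.27 + 1.9713 + 0.4511) = -3.2885
Step 2: Compute augmented objective.
t*f(x) = 0.52*-5.62 = -2.9224
Total = -2.9224 - 3.2885 = -6.2109


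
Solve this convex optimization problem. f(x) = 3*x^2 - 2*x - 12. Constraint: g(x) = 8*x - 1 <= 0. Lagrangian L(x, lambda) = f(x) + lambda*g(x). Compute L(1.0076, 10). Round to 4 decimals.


Step 1: Evaluate f(x).
f(1.0076) = 3*1.0076^2 - 2*1.0076 - 12 = -10.9694
Step 2: Evaluate g(x).
g(1.0076) = 8*1.0076 - 1 = 7.0608
Step 3: Compute Lagrangian.
L = -10.9694 + 10*7.0608 = 59.6386


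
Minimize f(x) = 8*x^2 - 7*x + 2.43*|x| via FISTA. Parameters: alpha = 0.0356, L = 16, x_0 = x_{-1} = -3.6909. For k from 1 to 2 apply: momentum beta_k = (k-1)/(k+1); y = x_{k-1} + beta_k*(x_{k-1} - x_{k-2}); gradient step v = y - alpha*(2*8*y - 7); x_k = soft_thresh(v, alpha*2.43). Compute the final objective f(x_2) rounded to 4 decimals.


FISTA on f(x) = 8*x^2 - 7*x + 2.43*|x|
L = 16, alpha = 0.0356
Iteration 1: beta = 0.0, y = -3.6909 + 0.0*(-3.6909 + 3.6909) = -3.6909
  grad(y) = -66.0544, v = y - alpha*grad = -1.3394
  prox(v) = soft_thresh(-1.3394, 0.0865) = -1.2529
Iteration 2: beta = 0.3333, y = -1.2529 + 0.3333*(-1.2529 + 3.6909) = -0.4402
  grad(y) = -14.0428, v = y - alpha*grad = 0.0597
  prox(v) = soft_thresh(0.0597, 0.0865) = 0.0
f(x_2) = 8*0.0^2 - 7*0.0 + 2.43*|0.0| = 0.0


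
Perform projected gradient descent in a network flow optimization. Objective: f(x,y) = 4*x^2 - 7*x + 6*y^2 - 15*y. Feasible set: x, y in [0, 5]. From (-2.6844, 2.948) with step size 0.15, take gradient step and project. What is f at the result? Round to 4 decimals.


Step 1: Compute gradient at (-2.6844, 2.948).
grad_x = 2*4*-2.6844 - 7 = -28.4752
grad_y = 2*6*2.948 - 15 = 20.376
Step 2: Gradient step.
x_raw = -2.6844 - 0.15*-28.4752 = 1.5869
y_raw = 2.948 - 0.15*20.376 = -0.1084
Step 3: Project onto [0, 5].
x_proj = clip(1.5869) = 1.5869
y_proj = clip(-0.1084) = 0.0
Step 4: Evaluate f.
f(1.5869, 0.0) = -1.0354


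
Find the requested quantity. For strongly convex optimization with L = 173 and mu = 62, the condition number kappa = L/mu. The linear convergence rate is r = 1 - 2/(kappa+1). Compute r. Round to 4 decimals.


Step 1: Compute the condition number.
kappa = L/mu = 173/62 = 2.7903
Step 2: Compute the convergence rate.
r = 1 - 2/(kappa + 1) = 1 - 2*mu/(L + mu) = (L - mu)/(L + mu) = 111/235 = 0.4723


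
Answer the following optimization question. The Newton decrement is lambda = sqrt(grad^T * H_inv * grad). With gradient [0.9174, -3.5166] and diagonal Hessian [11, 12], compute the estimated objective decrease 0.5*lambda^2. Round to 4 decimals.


Step 1: H is diagonal, so H^(-1) * g = [0.0834, -0.2931].
Step 2: g^T H^(-1) g = sum_i g_i^2 / H_ii
  = (0.9174)^2/11 + (-3.5166)^2/12
  = 0.0765 + 1.0305 = 1.1071
Step 3: Objective decrease = 0.5 * g^T H^(-1) g = 0.5535


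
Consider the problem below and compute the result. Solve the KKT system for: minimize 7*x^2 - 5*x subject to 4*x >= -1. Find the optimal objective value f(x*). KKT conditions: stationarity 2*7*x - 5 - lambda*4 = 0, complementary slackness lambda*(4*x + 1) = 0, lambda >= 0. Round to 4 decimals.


Step 1: Try lambda = 0 (constraint inactive).
Stationarity: 2*7*x - 5 = 0
x* = 5/(2*7) = 5/14 = 0.3571 (rounded; the exact value 5/14 is used below)
Check constraint: 4*0.3571 = 1.4284 >= -1 -- satisfied.
Step 2: Compute optimal value.
f(x*) = 7*(5/14)^2 - 5*(5/14) = -0.8929


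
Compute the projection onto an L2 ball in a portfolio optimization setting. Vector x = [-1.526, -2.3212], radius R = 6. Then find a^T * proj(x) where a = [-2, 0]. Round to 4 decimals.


Step 1: Compute ||x|| (intermediates to 6 decimals).
||x|| = sqrt((-1.526)^2 + (-2.3212)^2) = 2.777885
Step 2: Project.
Since ||x|| <= R, proj = x (no scaling needed).
proj(x) = [-1.526, -2.3212]
Step 3: Dot product.
a^T * proj(x) = -2*(-1.526) + 0*(-2.3212) = 3.052


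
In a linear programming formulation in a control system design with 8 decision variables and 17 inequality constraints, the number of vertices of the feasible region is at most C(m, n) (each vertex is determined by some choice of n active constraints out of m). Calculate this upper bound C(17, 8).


Each vertex corresponds to some choice of n active constraints out of m, so the number of vertices is at most C(m, n) = m! / (n!(m-n)!).
m = 17, n = 8
Numerator: 17 * 16 * 15 * 14 * 13 * 12 * 11 * 10
Denominator: 8! = 40320
C(17, 8) = 24310


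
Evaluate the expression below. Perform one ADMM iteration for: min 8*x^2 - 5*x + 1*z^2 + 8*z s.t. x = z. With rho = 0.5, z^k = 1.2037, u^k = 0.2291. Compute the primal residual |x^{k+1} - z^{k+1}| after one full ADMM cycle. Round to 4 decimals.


ADMM iteration with rho = 0.5, z^k = 1.2037, u^k = 0.2291
Step 1: x-update.
Minimize 8*x^2 - 5*x + (0.5/2)*(x - 1.2037 + 0.2291)^2
FOC: (2*8 + 0.5)*x = 5 + 0.5*(1.2037 - 0.2291)
x^{k+1} = 0.3326
Step 2: z-update.
Minimize 1*z^2 + 8*z + (0.5/2)*(0.3326 - z + 0.2291)^2
FOC: (2*1 + 0.5)*z = -8 + 0.5*(0.3326 + 0.2291)
z^{k+1} = -3.0877
Step 3: u-update.
u^{k+1} = 0.2291 + 0.3326 + 3.0877 = 3.6493
Step 4: Primal residual = |0.3326 + 3.0877| = 3.4202


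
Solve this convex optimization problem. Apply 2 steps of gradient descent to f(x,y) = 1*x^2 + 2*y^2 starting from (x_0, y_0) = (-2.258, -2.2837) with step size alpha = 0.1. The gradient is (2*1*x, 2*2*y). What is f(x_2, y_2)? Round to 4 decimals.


Gradient descent on f(x,y) = 1*x^2 + 2*y^2.
Starting point: (-2.258, -2.2837), alpha = 0.1
Step 1: grad_x = 2*1*-2.258 = -4.516, grad_y = 2*2*-2.2837 = -9.1348
  x_1 = -2.258 - 0.1*-4.516 = -1.8064
  y_1 = -2.2837 - 0.1*-9.1348 = -1.3702
Step 2: grad_x = 2*1*-1.8064 = -3.6128, grad_y = 2*2*-1.3702 = -5.4809
  x_2 = -1.8064 - 0.1*-3.6128 = -1.4451
  y_2 = -1.3702 - 0.1*-5.4809 = -0.8221
f(-1.4451, -0.8221) = 1*(-1.4451)^2 + 2*(-0.8221)^2 = 3.4402


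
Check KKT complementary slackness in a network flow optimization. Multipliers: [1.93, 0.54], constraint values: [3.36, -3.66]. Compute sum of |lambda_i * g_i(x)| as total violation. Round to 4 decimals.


KKT complementary slackness check:
lambda_1 * g_1 = 1.93 * 3.36 = 6.4848
lambda_2 * g_2 = 0.54 * -3.66 = -1.9764
Total violation = 6.4848 + 1.9764 = 8.4612


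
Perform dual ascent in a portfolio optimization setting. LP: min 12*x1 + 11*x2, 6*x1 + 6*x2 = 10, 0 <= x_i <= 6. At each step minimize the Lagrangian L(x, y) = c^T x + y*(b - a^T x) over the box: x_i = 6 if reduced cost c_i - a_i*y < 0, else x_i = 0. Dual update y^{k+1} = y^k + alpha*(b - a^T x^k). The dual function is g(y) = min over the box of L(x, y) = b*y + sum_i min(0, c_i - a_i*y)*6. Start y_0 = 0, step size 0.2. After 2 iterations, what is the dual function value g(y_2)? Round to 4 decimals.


Dual ascent for LP: min 12*x1 + 11*x2, 6*x1 + 6*x2 = 10, 0 <= x_i <= 6
Step 1: y^k = 0.0, reduced costs: (12.0, 11.0)
  x^k = (0.0, 0.0), subgradient = b - a^T x = 10.0
  y^{k+1} = 0.0 + 0.2*10.0 = 2.0
Step 2: y^k = 2.0, reduced costs: (0.0, -1.0)
  x^k = (0.0, 6.0), subgradient = b - a^T x = -26.0
  y^{k+1} = 2.0 + 0.2*-26.0 = -3.2
Dual objective at y_2 = -3.2: reduced costs (31.2, 30.2), box minimizer x = (0.0, 0.0)
g(y_2) = b*y + (c1 - a1*y)*x1 + (c2 - a2*y)*x2 = 10*(-3.2) + 31.2*0.0 + 30.2*0.0 = -32.0 + 0.0 + 0.0 = -32.0


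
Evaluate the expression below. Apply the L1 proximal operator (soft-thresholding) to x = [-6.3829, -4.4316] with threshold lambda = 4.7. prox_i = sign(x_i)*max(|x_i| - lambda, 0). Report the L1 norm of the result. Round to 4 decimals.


Soft-thresholding with lambda = 4.7:
prox(-6.3829) = sign(-6.3829)*max(|-6.3829| - 4.7, 0) = -1.6829
prox(-4.4316) = sign(-4.4316)*max(|-4.4316| - 4.7, 0) = 0.0
prox(x) = [-1.6829, 0.0]
||prox(x)||_1 = 1.6829 + 0.0 = 1.6829


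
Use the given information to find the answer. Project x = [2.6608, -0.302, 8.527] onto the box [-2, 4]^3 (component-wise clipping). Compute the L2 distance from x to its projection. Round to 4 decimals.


Project each component onto [-2, 4].
clip(2.6608) = 2.6608, clip(-0.302) = -0.302, clip(8.527) = 4.0
Projection = [2.6608, -0.302, 4.0]
Squared diffs: [0.0, 0.0, 20.4937]
Distance = sqrt(20.4937) = 4.527


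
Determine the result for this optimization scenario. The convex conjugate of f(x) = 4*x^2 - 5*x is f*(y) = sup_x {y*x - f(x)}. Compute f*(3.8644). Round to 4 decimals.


f*(y) = sup_x {y*x - a*x^2 - b*x} = sup_x {(y-b)*x - a*x^2}
FOC: (y - b) - 2a*x = 0 => x* = (y - b)/(2a)
x* = (3.8644 + 5)/(2*4) = 1.1081
f*(3.8644) = (y-b)^2/(4a) = (3.8644 + 5)^2/(4*4)
= 78.5776/16 = 4.9111


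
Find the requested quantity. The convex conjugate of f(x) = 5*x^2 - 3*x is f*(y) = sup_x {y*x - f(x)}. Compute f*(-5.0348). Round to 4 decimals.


f*(y) = sup_x {y*x - a*x^2 - b*x} = sup_x {(y-b)*x - a*x^2}
FOC: (y - b) - 2a*x = 0 => x* = (y - b)/(2a)
x* = (-5.0348 + 3)/(2*5) = -0.2035
f*(-5.0348) = (y-b)^2/(4a) = (-5.0348 + 3)^2/(4*5)
= 4.1404/20 = 0.207


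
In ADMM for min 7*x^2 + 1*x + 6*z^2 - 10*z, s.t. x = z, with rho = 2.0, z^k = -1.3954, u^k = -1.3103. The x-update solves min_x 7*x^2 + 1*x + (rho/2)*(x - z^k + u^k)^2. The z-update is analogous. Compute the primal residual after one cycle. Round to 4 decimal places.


ADMM iteration with rho = 2.0, z^k = -1.3954, u^k = -1.3103
Step 1: x-update.
Minimize 7*x^2 + 1*x + (2.0/2)*(x + 1.3954 - 1.3103)^2
FOC: (2*7 + 2.0)*x = -1 + 2.0*(-1.3954 + 1.3103)
x^{k+1} = -0.0731
Step 2: z-update.
Minimize 6*z^2 - 10*z + (2.0/2)*(-0.0731 - z - 1.3103)^2
FOC: (2*6 + 2.0)*z = 10 + 2.0*(-0.0731 - 1.3103)
z^{k+1} = 0.5167
Step 3: u-update.
u^{k+1} = -1.3103 - 0.0731 - 0.5167 = -1.9001
Step 4: Primal residual = |-0.0731 - 0.5167| = 0.5898


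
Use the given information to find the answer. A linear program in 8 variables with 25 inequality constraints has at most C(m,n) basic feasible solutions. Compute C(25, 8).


Each vertex corresponds to some choice of n active constraints out of m, so the number of vertices is at most C(m, n) = m! / (n!(m-n)!).
m = 25, n = 8
Numerator: 25 * 24 * 23 * 22 * 21 * 20 * 19 * 18
Denominator: 8! = 40320
C(25, 8) = 1081575


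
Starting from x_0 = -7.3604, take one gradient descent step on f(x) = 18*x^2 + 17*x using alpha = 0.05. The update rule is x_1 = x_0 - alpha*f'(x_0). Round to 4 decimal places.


We compute the gradient at x_0 and apply the update.
f'(x) = 36*x + 17
f'(-7.3604) = 36*-7.3604 + 17 = -247.9744
x_1 = -7.3604 - 0.05*-247.9744 = 5.0383


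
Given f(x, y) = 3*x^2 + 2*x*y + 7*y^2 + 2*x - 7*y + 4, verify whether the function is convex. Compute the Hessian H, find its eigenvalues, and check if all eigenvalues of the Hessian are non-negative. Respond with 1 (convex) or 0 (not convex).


The Hessian of f(x,y) = 3*x^2 + 2*x*y + 7*y^2 + 2*x - 7*y + 4 is:
H = [[6, 2], [2, 14]]
Trace = 6 + 14 = 20
Determinant = 6*14 - (2)^2 = 80
Discriminant = (20)^2 - 4*80 = 80.0
Eigenvalues: lambda_1 = 5.5279, lambda_2 = 14.4721
The function is convex.

1


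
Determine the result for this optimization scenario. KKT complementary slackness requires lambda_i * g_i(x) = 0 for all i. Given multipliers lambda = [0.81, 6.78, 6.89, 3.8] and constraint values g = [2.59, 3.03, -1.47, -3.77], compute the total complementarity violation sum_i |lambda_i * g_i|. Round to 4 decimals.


KKT complementary slackness check:
lambda_1 * g_1 = 0.81 * 2.59 = 2.0979
lambda_2 * g_2 = 6.78 * 3.03 = 20.5434
lambda_3 * g_3 = 6.89 * -1.47 = -10.1283
lambda_4 * g_4 = 3.8 * -3.77 = -14.326
Total violation = 2.0979 + 20.5434 + 10.1283 + 14.326 = 47.0956


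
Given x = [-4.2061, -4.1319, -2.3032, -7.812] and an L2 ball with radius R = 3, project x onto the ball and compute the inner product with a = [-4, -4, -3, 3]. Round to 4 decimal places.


Step 1: Compute ||x|| (intermediates to 6 decimals).
||x|| = sqrt((-4.2061)^2 + (-4.1319)^2 + (-2.3032)^2 + (-7.812)^2) = 10.054648
Step 2: Project.
Since ||x|| > R, scale = R/||x|| = 3/10.054648 = 0.298369, proj(x) = scale * x
proj(x) = [-1.25497, -1.232831, -0.687203, -2.330859]
Step 3: Dot product.
a^T * proj(x) = -4*(-1.25497) - 4*(-1.232831) - 3*(-0.687203) + 3*(-2.330859) = 5.0202


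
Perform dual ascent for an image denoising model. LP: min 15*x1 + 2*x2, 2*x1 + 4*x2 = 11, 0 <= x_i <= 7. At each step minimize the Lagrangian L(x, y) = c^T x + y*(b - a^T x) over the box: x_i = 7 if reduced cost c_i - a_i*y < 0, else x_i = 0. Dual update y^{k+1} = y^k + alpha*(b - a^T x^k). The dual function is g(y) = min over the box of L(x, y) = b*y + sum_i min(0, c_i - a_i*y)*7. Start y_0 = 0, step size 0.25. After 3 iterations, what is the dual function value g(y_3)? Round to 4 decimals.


Dual ascent for LP: min 15*x1 + 2*x2, 2*x1 + 4*x2 = 11, 0 <= x_i <= 7
Step 1: y^k = 0.0, reduced costs: (15.0, 2.0)
  x^k = (0.0, 0.0), subgradient = b - a^T x = 11.0
  y^{k+1} = 0.0 + 0.25*11.0 = 2.75
Step 2: y^k = 2.75, reduced costs: (9.5, -9.0)
  x^k = (0.0, 7.0), subgradient = b - a^T x = -17.0
  y^{k+1} = 2.75 + 0.25*-17.0 = -1.5
Step 3: y^k = -1.5, reduced costs: (18.0, 8.0)
  x^k = (0.0, 0.0), subgradient = b - a^T x = 11.0
  y^{k+1} = -1.5 + 0.25*11.0 = 1.25
Dual objective at y_3 = 1.25: reduced costs (12.5, -3.0), box minimizer x = (0.0, 7.0)
g(y_3) = b*y + (c1 - a1*y)*x1 + (c2 - a2*y)*x2 = 11*1.25 + 12.5*0.0 + (-3.0)*7.0 = 13.75 + 0.0 - 21.0 = -7.25


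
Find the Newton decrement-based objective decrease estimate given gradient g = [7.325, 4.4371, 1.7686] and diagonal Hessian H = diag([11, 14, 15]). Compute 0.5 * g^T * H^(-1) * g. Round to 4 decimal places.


Step 1: H is diagonal, so H^(-1) * g = [0.6659, 0.3169, 0.1179].
Step 2: g^T H^(-1) g = sum_i g_i^2 / H_ii
  = (7.325)^2/11 + (4.4371)^2/14 + (1.7686)^2/15
  = 4.8778 + 1.4063 + 0.2085 = 6.4926
Step 3: Objective decrease = 0.5 * g^T H^(-1) g = 3.2463


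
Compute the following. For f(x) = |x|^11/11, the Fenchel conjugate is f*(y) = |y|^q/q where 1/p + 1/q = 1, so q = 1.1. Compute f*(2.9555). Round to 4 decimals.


The conjugate exponent q satisfies 1/p + 1/q = 1.
p = 11, so q = 11/(11 - 1) = 1.1
|y|^q = 2.9555^1.1 = 3.2938
f*(2.9555) = 3.2938 / 1.1 = 2.9943


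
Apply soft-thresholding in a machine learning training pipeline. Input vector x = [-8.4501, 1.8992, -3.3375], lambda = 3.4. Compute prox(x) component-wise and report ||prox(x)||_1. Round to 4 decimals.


Soft-thresholding with lambda = 3.4:
prox(-8.4501) = sign(-8.4501)*max(|-8.4501| - 3.4, 0) = -5.0501
prox(1.8992) = sign(1.8992)*max(|1.8992| - 3.4, 0) = 0.0
prox(-3.3375) = sign(-3.3375)*max(|-3.3375| - 3.4, 0) = 0.0
prox(x) = [-5.0501, 0.0, 0.0]
||prox(x)||_1 = 5.0501 + 0.0 + 0.0 = 5.0501


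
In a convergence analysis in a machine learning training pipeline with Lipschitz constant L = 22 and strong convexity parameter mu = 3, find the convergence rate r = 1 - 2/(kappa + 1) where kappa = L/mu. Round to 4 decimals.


Step 1: Compute the condition number.
kappa = L/mu = 22/3 = 7.3333
Step 2: Compute the convergence rate.
r = 1 - 2/(kappa + 1) = 1 - 2*mu/(L + mu) = (L - mu)/(L + mu) = 19/25 = 0.76


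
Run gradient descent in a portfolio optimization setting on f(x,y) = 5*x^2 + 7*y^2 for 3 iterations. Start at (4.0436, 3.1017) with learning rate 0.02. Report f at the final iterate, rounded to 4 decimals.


Gradient descent on f(x,y) = 5*x^2 + 7*y^2.
Starting point: (4.0436, 3.1017), alpha = 0.02
Step 1: grad_x = 2*5*4.0436 = 40.436, grad_y = 2*7*3.1017 = 43.4238
  x_1 = 4.0436 - 0.02*40.436 = 3.2349
  y_1 = 3.1017 - 0.02*43.4238 = 2.2332
Step 2: grad_x = 2*5*3.2349 = 32.3488, grad_y = 2*7*2.2332 = 31.2651
  x_2 = 3.2349 - 0.02*32.3488 = 2.5879
  y_2 = 2.2332 - 0.02*31.2651 = 1.6079
Step 3: grad_x = 2*5*2.5879 = 25.879, grad_y = 2*7*1.6079 = 22.5109
  x_3 = 2.5879 - 0.02*25.879 = 2.0703
  y_3 = 1.6079 - 0.02*22.5109 = 1.1577
f(2.0703, 1.1577) = 5*2.0703^2 + 7*1.1577^2 = 30.8131
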